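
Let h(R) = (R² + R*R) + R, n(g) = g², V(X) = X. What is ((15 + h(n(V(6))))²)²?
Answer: 48796497731601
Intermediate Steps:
h(R) = R + 2*R² (h(R) = (R² + R²) + R = 2*R² + R = R + 2*R²)
((15 + h(n(V(6))))²)² = ((15 + 6²*(1 + 2*6²))²)² = ((15 + 36*(1 + 2*36))²)² = ((15 + 36*(1 + 72))²)² = ((15 + 36*73)²)² = ((15 + 2628)²)² = (2643²)² = 6985449² = 48796497731601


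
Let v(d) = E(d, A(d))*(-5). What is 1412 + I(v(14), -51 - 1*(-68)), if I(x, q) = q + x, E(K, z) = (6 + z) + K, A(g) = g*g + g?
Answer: 279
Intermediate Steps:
A(g) = g + g² (A(g) = g² + g = g + g²)
E(K, z) = 6 + K + z
v(d) = -30 - 5*d - 5*d*(1 + d) (v(d) = (6 + d + d*(1 + d))*(-5) = -30 - 5*d - 5*d*(1 + d))
1412 + I(v(14), -51 - 1*(-68)) = 1412 + ((-51 - 1*(-68)) + (-30 - 5*14 - 5*14*(1 + 14))) = 1412 + ((-51 + 68) + (-30 - 70 - 5*14*15)) = 1412 + (17 + (-30 - 70 - 1050)) = 1412 + (17 - 1150) = 1412 - 1133 = 279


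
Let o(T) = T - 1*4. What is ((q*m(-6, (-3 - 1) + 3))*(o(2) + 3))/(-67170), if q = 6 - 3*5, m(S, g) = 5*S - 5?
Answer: -21/4478 ≈ -0.0046896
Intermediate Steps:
m(S, g) = -5 + 5*S
o(T) = -4 + T (o(T) = T - 4 = -4 + T)
q = -9 (q = 6 - 15 = -9)
((q*m(-6, (-3 - 1) + 3))*(o(2) + 3))/(-67170) = ((-9*(-5 + 5*(-6)))*((-4 + 2) + 3))/(-67170) = ((-9*(-5 - 30))*(-2 + 3))*(-1/67170) = (-9*(-35)*1)*(-1/67170) = (315*1)*(-1/67170) = 315*(-1/67170) = -21/4478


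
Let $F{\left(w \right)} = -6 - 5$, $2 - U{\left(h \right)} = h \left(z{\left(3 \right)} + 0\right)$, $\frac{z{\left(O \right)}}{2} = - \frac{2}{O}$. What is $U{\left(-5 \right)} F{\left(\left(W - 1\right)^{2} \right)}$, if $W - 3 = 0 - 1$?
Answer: $\frac{154}{3} \approx 51.333$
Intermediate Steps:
$W = 2$ ($W = 3 + \left(0 - 1\right) = 3 - 1 = 2$)
$z{\left(O \right)} = - \frac{4}{O}$ ($z{\left(O \right)} = 2 \left(- \frac{2}{O}\right) = - \frac{4}{O}$)
$U{\left(h \right)} = 2 + \frac{4 h}{3}$ ($U{\left(h \right)} = 2 - h \left(- \frac{4}{3} + 0\right) = 2 - h \left(- \frac{4}{3}\right) = 2 - - \frac{4 h}{3} = 2 + \frac{4 h}{3}$)
$F{\left(w \right)} = -11$
$U{\left(-5 \right)} F{\left(\left(W - 1\right)^{2} \right)} = \left(2 + \frac{4}{3} \left(-5\right)\right) \left(-11\right) = \left(2 - \frac{20}{3}\right) \left(-11\right) = \left(- \frac{14}{3}\right) \left(-11\right) = \frac{154}{3}$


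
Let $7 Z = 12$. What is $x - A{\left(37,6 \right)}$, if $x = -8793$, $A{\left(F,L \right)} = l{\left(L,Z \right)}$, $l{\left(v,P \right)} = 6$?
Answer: $-8799$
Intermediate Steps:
$Z = \frac{12}{7}$ ($Z = \frac{1}{7} \cdot 12 = \frac{12}{7} \approx 1.7143$)
$A{\left(F,L \right)} = 6$
$x - A{\left(37,6 \right)} = -8793 - 6 = -8799$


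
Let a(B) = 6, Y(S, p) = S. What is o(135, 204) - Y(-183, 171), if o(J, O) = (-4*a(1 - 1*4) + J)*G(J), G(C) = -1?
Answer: 72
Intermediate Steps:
o(J, O) = 24 - J (o(J, O) = (-4*6 + J)*(-1) = (-24 + J)*(-1) = 24 - J)
o(135, 204) - Y(-183, 171) = (24 - 1*135) - 1*(-183) = (24 - 135) + 183 = -111 + 183 = 72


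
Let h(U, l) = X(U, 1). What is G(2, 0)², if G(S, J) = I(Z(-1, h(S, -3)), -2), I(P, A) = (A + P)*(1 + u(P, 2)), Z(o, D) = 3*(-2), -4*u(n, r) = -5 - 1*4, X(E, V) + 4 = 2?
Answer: 676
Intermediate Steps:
X(E, V) = -2 (X(E, V) = -4 + 2 = -2)
u(n, r) = 9/4 (u(n, r) = -(-5 - 1*4)/4 = -(-5 - 4)/4 = -¼*(-9) = 9/4)
h(U, l) = -2
Z(o, D) = -6
I(P, A) = 13*A/4 + 13*P/4 (I(P, A) = (A + P)*(1 + 9/4) = (A + P)*(13/4) = 13*A/4 + 13*P/4)
G(S, J) = -26 (G(S, J) = (13/4)*(-2) + (13/4)*(-6) = -13/2 - 39/2 = -26)
G(2, 0)² = (-26)² = 676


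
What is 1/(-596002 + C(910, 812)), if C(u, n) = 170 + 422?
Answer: -1/595410 ≈ -1.6795e-6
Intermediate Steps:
C(u, n) = 592
1/(-596002 + C(910, 812)) = 1/(-596002 + 592) = 1/(-595410) = -1/595410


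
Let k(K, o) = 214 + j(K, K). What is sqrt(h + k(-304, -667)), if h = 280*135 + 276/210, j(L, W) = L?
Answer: 2*sqrt(11549090)/35 ≈ 194.19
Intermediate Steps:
h = 1323046/35 (h = 37800 + 276*(1/210) = 37800 + 46/35 = 1323046/35 ≈ 37801.)
k(K, o) = 214 + K
sqrt(h + k(-304, -667)) = sqrt(1323046/35 + (214 - 304)) = sqrt(1323046/35 - 90) = sqrt(1319896/35) = 2*sqrt(11549090)/35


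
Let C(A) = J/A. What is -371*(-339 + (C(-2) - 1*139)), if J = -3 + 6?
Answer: 355789/2 ≈ 1.7789e+5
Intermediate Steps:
J = 3
C(A) = 3/A
-371*(-339 + (C(-2) - 1*139)) = -371*(-339 + (3/(-2) - 1*139)) = -371*(-339 + (3*(-½) - 139)) = -371*(-339 + (-3/2 - 139)) = -371*(-339 - 281/2) = -371*(-959/2) = 355789/2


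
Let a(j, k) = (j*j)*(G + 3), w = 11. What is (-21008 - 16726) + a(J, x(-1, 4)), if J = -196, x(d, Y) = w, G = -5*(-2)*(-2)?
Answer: -690806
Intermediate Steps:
G = -20 (G = 10*(-2) = -20)
x(d, Y) = 11
a(j, k) = -17*j² (a(j, k) = (j*j)*(-20 + 3) = j²*(-17) = -17*j²)
(-21008 - 16726) + a(J, x(-1, 4)) = (-21008 - 16726) - 17*(-196)² = -37734 - 17*38416 = -37734 - 653072 = -690806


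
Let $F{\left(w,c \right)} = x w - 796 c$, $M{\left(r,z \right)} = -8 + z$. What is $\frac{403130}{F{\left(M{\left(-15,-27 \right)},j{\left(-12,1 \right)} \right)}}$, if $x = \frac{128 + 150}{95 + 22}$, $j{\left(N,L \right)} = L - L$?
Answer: $- \frac{673803}{139} \approx -4847.5$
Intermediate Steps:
$j{\left(N,L \right)} = 0$
$x = \frac{278}{117} \approx 2.3761$
$F{\left(w,c \right)} = - 796 c + \frac{278 w}{117}$ ($F{\left(w,c \right)} = \frac{278 w}{117} - 796 c = - 796 c + \frac{278 w}{117}$)
$\frac{403130}{F{\left(M{\left(-15,-27 \right)},j{\left(-12,1 \right)} \right)}} = \frac{403130}{\left(-796\right) 0 + \frac{278 \left(-8 - 27\right)}{117}} = \frac{403130}{0 + \frac{278}{117} \left(-35\right)} = \frac{403130}{0 - \frac{9730}{117}} = \frac{403130}{- \frac{9730}{117}} = 403130 \left(- \frac{117}{9730}\right) = - \frac{673803}{139}$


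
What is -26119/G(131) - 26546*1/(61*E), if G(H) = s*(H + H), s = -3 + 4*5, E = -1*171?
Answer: -154211405/46459674 ≈ -3.3193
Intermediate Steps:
E = -171
s = 17 (s = -3 + 20 = 17)
G(H) = 34*H (G(H) = 17*(H + H) = 17*(2*H) = 34*H)
-26119/G(131) - 26546*1/(61*E) = -26119/(34*131) - 26546/(61*(-171)) = -26119/4454 - 26546/(-10431) = -26119*1/4454 - 26546*(-1/10431) = -26119/4454 + 26546/10431 = -154211405/46459674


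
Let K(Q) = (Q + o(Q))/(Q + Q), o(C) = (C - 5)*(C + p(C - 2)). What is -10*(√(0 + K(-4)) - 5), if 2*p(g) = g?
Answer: 50 - 5*I*√118/2 ≈ 50.0 - 27.157*I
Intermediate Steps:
p(g) = g/2
o(C) = (-1 + 3*C/2)*(-5 + C) (o(C) = (C - 5)*(C + (C - 2)/2) = (-5 + C)*(C + (-2 + C)/2) = (-5 + C)*(C + (-1 + C/2)) = (-5 + C)*(-1 + 3*C/2) = (-1 + 3*C/2)*(-5 + C))
K(Q) = (5 - 15*Q/2 + 3*Q²/2)/(2*Q) (K(Q) = (Q + (5 - 17*Q/2 + 3*Q²/2))/(Q + Q) = (5 - 15*Q/2 + 3*Q²/2)/((2*Q)) = (5 - 15*Q/2 + 3*Q²/2)*(1/(2*Q)) = (5 - 15*Q/2 + 3*Q²/2)/(2*Q))
-10*(√(0 + K(-4)) - 5) = -10*(√(0 + (¼)*(10 - 15*(-4) + 3*(-4)²)/(-4)) - 5) = -10*(√(0 + (¼)*(-¼)*(10 + 60 + 3*16)) - 5) = -10*(√(0 + (¼)*(-¼)*(10 + 60 + 48)) - 5) = -10*(√(0 + (¼)*(-¼)*118) - 5) = -10*(√(0 - 59/8) - 5) = -10*(√(-59/8) - 5) = -10*(I*√118/4 - 5) = -10*(-5 + I*√118/4) = 50 - 5*I*√118/2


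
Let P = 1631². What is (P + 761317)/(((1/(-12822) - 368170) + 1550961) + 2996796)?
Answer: 43870190916/53590664513 ≈ 0.81862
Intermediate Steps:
P = 2660161
(P + 761317)/(((1/(-12822) - 368170) + 1550961) + 2996796) = (2660161 + 761317)/(((1/(-12822) - 368170) + 1550961) + 2996796) = 3421478/(((-1/12822 - 368170) + 1550961) + 2996796) = 3421478/((-4720675741/12822 + 1550961) + 2996796) = 3421478/(15165746201/12822 + 2996796) = 3421478/(53590664513/12822) = 3421478*(12822/53590664513) = 43870190916/53590664513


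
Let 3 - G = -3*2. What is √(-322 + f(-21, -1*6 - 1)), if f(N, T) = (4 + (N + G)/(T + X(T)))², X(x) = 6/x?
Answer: I*√881634/55 ≈ 17.072*I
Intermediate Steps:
G = 9 (G = 3 - (-3)*2 = 3 - 1*(-6) = 3 + 6 = 9)
f(N, T) = (4 + (9 + N)/(T + 6/T))² (f(N, T) = (4 + (N + 9)/(T + 6/T))² = (4 + (9 + N)/(T + 6/T))²)
√(-322 + f(-21, -1*6 - 1)) = √(-322 + (24 + (-1*6 - 1)*(9 - 21 + 4*(-1*6 - 1)))²/(6 + (-1*6 - 1)²)²) = √(-322 + (24 + (-6 - 1)*(9 - 21 + 4*(-6 - 1)))²/(6 + (-6 - 1)²)²) = √(-322 + (24 - 7*(9 - 21 + 4*(-7)))²/(6 + (-7)²)²) = √(-322 + (24 - 7*(9 - 21 - 28))²/(6 + 49)²) = √(-322 + (24 - 7*(-40))²/55²) = √(-322 + (24 + 280)²/3025) = √(-322 + (1/3025)*304²) = √(-322 + (1/3025)*92416) = √(-322 + 92416/3025) = √(-881634/3025) = I*√881634/55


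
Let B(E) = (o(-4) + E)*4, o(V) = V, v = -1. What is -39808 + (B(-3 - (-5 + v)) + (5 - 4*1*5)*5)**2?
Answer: -33567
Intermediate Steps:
B(E) = -16 + 4*E (B(E) = (-4 + E)*4 = -16 + 4*E)
-39808 + (B(-3 - (-5 + v)) + (5 - 4*1*5)*5)**2 = -39808 + ((-16 + 4*(-3 - (-5 - 1))) + (5 - 4*1*5)*5)**2 = -39808 + ((-16 + 4*(-3 - 1*(-6))) + (5 - 4*5)*5)**2 = -39808 + ((-16 + 4*(-3 + 6)) + (5 - 20)*5)**2 = -39808 + ((-16 + 4*3) - 15*5)**2 = -39808 + ((-16 + 12) - 75)**2 = -39808 + (-4 - 75)**2 = -39808 + (-79)**2 = -39808 + 6241 = -33567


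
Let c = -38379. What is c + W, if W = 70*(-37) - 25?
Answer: -40994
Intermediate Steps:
W = -2615 (W = -2590 - 25 = -2615)
c + W = -38379 - 2615 = -40994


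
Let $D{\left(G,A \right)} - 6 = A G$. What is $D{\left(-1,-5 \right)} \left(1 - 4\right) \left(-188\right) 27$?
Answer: $167508$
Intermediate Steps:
$D{\left(G,A \right)} = 6 + A G$
$D{\left(-1,-5 \right)} \left(1 - 4\right) \left(-188\right) 27 = \left(6 - -5\right) \left(1 - 4\right) \left(-188\right) 27 = \left(6 + 5\right) \left(-3\right) \left(-188\right) 27 = 11 \left(-3\right) \left(-188\right) 27 = \left(-33\right) \left(-188\right) 27 = 6204 \cdot 27 = 167508$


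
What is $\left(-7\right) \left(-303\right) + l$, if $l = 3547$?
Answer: $5668$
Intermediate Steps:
$\left(-7\right) \left(-303\right) + l = \left(-7\right) \left(-303\right) + 3547 = 2121 + 3547 = 5668$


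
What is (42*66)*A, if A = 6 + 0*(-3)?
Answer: 16632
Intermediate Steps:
A = 6 (A = 6 + 0 = 6)
(42*66)*A = (42*66)*6 = 2772*6 = 16632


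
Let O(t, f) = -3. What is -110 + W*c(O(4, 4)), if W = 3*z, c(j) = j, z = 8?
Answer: -182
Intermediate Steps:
W = 24 (W = 3*8 = 24)
-110 + W*c(O(4, 4)) = -110 + 24*(-3) = -110 - 72 = -182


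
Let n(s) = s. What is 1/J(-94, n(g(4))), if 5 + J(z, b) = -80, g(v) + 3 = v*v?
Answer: -1/85 ≈ -0.011765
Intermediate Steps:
g(v) = -3 + v² (g(v) = -3 + v*v = -3 + v²)
J(z, b) = -85 (J(z, b) = -5 - 80 = -85)
1/J(-94, n(g(4))) = 1/(-85) = -1/85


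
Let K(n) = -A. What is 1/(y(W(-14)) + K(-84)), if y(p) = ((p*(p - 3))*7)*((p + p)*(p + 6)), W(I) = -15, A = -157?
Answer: 1/510457 ≈ 1.9590e-6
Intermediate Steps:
y(p) = 14*p²*(-3 + p)*(6 + p) (y(p) = ((p*(-3 + p))*7)*((2*p)*(6 + p)) = (7*p*(-3 + p))*(2*p*(6 + p)) = 14*p²*(-3 + p)*(6 + p))
K(n) = 157 (K(n) = -1*(-157) = 157)
1/(y(W(-14)) + K(-84)) = 1/(14*(-15)²*(-18 + (-15)² + 3*(-15)) + 157) = 1/(14*225*(-18 + 225 - 45) + 157) = 1/(14*225*162 + 157) = 1/(510300 + 157) = 1/510457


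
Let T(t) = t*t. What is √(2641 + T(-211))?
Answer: √47162 ≈ 217.17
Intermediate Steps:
T(t) = t²
√(2641 + T(-211)) = √(2641 + (-211)²) = √(2641 + 44521) = √47162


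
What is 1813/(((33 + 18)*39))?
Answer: 1813/1989 ≈ 0.91151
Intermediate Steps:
1813/(((33 + 18)*39)) = 1813/((51*39)) = 1813/1989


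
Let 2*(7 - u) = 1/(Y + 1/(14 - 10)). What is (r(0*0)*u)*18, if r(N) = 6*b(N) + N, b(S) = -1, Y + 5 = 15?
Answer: -30780/41 ≈ -750.73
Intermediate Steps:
Y = 10 (Y = -5 + 15 = 10)
r(N) = -6 + N (r(N) = 6*(-1) + N = -6 + N)
u = 285/41 (u = 7 - 1/(2*(10 + 1/(14 - 10))) = 7 - 1/(2*(10 + 1/4)) = 7 - 1/(2*41/4) = 7 - 1/2*4/41 = 7 - 2/41 = 285/41 ≈ 6.9512)
(r(0*0)*u)*18 = ((-6 + 0*0)*(285/41))*18 = ((-6 + 0)*(285/41))*18 = -6*285/41*18 = -1710/41*18 = -30780/41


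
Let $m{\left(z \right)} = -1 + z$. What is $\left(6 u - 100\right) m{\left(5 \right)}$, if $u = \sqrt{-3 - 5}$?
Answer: $-400 + 48 i \sqrt{2} \approx -400.0 + 67.882 i$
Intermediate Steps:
$u = 2 i \sqrt{2}$ ($u = \sqrt{-8} = 2 i \sqrt{2} \approx 2.8284 i$)
$\left(6 u - 100\right) m{\left(5 \right)} = \left(6 \cdot 2 i \sqrt{2} - 100\right) \left(-1 + 5\right) = \left(12 i \sqrt{2} - 100\right) 4 = \left(-100 + 12 i \sqrt{2}\right) 4 = -400 + 48 i \sqrt{2}$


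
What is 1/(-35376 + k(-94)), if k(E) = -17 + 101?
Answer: -1/35292 ≈ -2.8335e-5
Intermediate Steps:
k(E) = 84
1/(-35376 + k(-94)) = 1/(-35376 + 84) = 1/(-35292) = -1/35292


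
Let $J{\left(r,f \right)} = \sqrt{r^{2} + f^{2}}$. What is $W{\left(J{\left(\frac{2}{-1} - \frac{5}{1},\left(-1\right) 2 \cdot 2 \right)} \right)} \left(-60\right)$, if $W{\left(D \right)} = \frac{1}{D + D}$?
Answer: $- \frac{6 \sqrt{65}}{13} \approx -3.721$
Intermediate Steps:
$J{\left(r,f \right)} = \sqrt{f^{2} + r^{2}}$
$W{\left(D \right)} = \frac{1}{2 D}$
$W{\left(J{\left(\frac{2}{-1} - \frac{5}{1},\left(-1\right) 2 \cdot 2 \right)} \right)} \left(-60\right) = \frac{1}{2 \sqrt{\left(\left(-1\right) 2 \cdot 2\right)^{2} + \left(\frac{2}{-1} - \frac{5}{1}\right)^{2}}} \left(-60\right) = \frac{1}{2 \sqrt{\left(\left(-2\right) 2\right)^{2} + \left(2 \left(-1\right) - 5\right)^{2}}} \left(-60\right) = \frac{1}{2 \sqrt{\left(-4\right)^{2} + \left(-2 - 5\right)^{2}}} \left(-60\right) = \frac{1}{2 \sqrt{16 + \left(-7\right)^{2}}} \left(-60\right) = \frac{1}{2 \sqrt{16 + 49}} \left(-60\right) = \frac{1}{2 \sqrt{65}} \left(-60\right) = \frac{\frac{1}{65} \sqrt{65}}{2} \left(-60\right) = \frac{\sqrt{65}}{130} \left(-60\right) = - \frac{6 \sqrt{65}}{13}$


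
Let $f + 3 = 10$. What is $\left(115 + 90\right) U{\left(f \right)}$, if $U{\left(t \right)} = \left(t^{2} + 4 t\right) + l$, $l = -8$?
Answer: $14145$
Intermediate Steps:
$f = 7$ ($f = -3 + 10 = 7$)
$U{\left(t \right)} = -8 + t^{2} + 4 t$ ($U{\left(t \right)} = \left(t^{2} + 4 t\right) - 8 = -8 + t^{2} + 4 t$)
$\left(115 + 90\right) U{\left(f \right)} = \left(115 + 90\right) \left(-8 + 7^{2} + 4 \cdot 7\right) = 205 \left(-8 + 49 + 28\right) = 205 \cdot 69 = 14145$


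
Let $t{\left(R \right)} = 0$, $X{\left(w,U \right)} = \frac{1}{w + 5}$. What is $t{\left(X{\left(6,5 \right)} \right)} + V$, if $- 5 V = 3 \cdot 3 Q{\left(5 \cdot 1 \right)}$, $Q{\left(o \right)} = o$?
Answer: $-9$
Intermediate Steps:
$X{\left(w,U \right)} = \frac{1}{5 + w}$
$V = -9$ ($V = - \frac{3 \cdot 3 \cdot 5 \cdot 1}{5} = - \frac{9 \cdot 5}{5} = \left(- \frac{1}{5}\right) 45 = -9$)
$t{\left(X{\left(6,5 \right)} \right)} + V = 0 - 9 = -9$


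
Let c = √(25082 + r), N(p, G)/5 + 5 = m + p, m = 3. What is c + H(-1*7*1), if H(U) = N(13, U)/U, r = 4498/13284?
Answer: -55/7 + √13660945226/738 ≈ 150.52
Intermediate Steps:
r = 2249/6642 (r = 4498*(1/13284) = 2249/6642 ≈ 0.33860)
N(p, G) = -10 + 5*p (N(p, G) = -25 + 5*(3 + p) = -25 + (15 + 5*p) = -10 + 5*p)
c = √13660945226/738 (c = √(25082 + 2249/6642) = √(166596893/6642) = √13660945226/738 ≈ 158.37)
H(U) = 55/U (H(U) = (-10 + 5*13)/U = (-10 + 65)/U = 55/U)
c + H(-1*7*1) = √13660945226/738 + 55/((-1*7*1)) = √13660945226/738 + 55/((-7*1)) = √13660945226/738 + 55/(-7) = √13660945226/738 + 55*(-⅐) = √13660945226/738 - 55/7 = -55/7 + √13660945226/738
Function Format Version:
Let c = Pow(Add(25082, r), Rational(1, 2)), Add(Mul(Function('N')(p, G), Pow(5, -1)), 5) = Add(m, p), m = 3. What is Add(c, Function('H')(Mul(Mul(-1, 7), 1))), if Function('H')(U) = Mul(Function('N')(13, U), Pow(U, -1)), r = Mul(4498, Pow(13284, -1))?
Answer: Add(Rational(-55, 7), Mul(Rational(1, 738), Pow(13660945226, Rational(1, 2)))) ≈ 150.52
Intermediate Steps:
r = Rational(2249, 6642) (r = Mul(4498, Rational(1, 13284)) = Rational(2249, 6642) ≈ 0.33860)
Function('N')(p, G) = Add(-10, Mul(5, p)) (Function('N')(p, G) = Add(-25, Mul(5, Add(3, p))) = Add(-25, Add(15, Mul(5, p))) = Add(-10, Mul(5, p)))
c = Mul(Rational(1, 738), Pow(13660945226, Rational(1, 2))) (c = Pow(Add(25082, Rational(2249, 6642)), Rational(1, 2)) = Pow(Rational(166596893, 6642), Rational(1, 2)) = Mul(Rational(1, 738), Pow(13660945226, Rational(1, 2))) ≈ 158.37)
Function('H')(U) = Mul(55, Pow(U, -1)) (Function('H')(U) = Mul(Add(-10, Mul(5, 13)), Pow(U, -1)) = Mul(Add(-10, 65), Pow(U, -1)) = Mul(55, Pow(U, -1)))
Add(c, Function('H')(Mul(Mul(-1, 7), 1))) = Add(Mul(Rational(1, 738), Pow(13660945226, Rational(1, 2))), Mul(55, Pow(Mul(Mul(-1, 7), 1), -1))) = Add(Mul(Rational(1, 738), Pow(13660945226, Rational(1, 2))), Mul(55, Pow(Mul(-7, 1), -1))) = Add(Mul(Rational(1, 738), Pow(13660945226, Rational(1, 2))), Mul(55, Pow(-7, -1))) = Add(Mul(Rational(1, 738), Pow(13660945226, Rational(1, 2))), Mul(55, Rational(-1, 7))) = Add(Mul(Rational(1, 738), Pow(13660945226, Rational(1, 2))), Rational(-55, 7)) = Add(Rational(-55, 7), Mul(Rational(1, 738), Pow(13660945226, Rational(1, 2))))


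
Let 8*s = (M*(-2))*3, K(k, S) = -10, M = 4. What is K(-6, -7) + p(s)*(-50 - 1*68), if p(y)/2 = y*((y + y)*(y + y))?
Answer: 25478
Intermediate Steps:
s = -3 (s = ((4*(-2))*3)/8 = (-8*3)/8 = (⅛)*(-24) = -3)
p(y) = 8*y³ (p(y) = 2*(y*((y + y)*(y + y))) = 2*(y*((2*y)*(2*y))) = 2*(y*(4*y²)) = 2*(4*y³) = 8*y³)
K(-6, -7) + p(s)*(-50 - 1*68) = -10 + (8*(-3)³)*(-50 - 1*68) = -10 + (8*(-27))*(-50 - 68) = -10 - 216*(-118) = -10 + 25488 = 25478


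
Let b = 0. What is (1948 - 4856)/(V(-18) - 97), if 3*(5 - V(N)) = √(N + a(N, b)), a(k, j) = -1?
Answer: 2407824/76195 - 8724*I*√19/76195 ≈ 31.601 - 0.49908*I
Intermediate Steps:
V(N) = 5 - √(-1 + N)/3 (V(N) = 5 - √(N - 1)/3 = 5 - √(-1 + N)/3)
(1948 - 4856)/(V(-18) - 97) = (1948 - 4856)/((5 - √(-1 - 18)/3) - 97) = -2908/((5 - I*√19/3) - 97) = -2908/(-92 - I*√19/3)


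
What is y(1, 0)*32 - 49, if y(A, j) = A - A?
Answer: -49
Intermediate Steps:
y(A, j) = 0
y(1, 0)*32 - 49 = 0*32 - 49 = 0 - 49 = -49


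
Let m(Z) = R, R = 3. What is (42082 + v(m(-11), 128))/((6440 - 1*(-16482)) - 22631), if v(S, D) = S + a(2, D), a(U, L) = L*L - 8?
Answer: 19487/97 ≈ 200.90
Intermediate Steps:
m(Z) = 3
a(U, L) = -8 + L**2 (a(U, L) = L**2 - 8 = -8 + L**2)
v(S, D) = -8 + S + D**2 (v(S, D) = S + (-8 + D**2) = -8 + S + D**2)
(42082 + v(m(-11), 128))/((6440 - 1*(-16482)) - 22631) = (42082 + (-8 + 3 + 128**2))/((6440 - 1*(-16482)) - 22631) = (42082 + (-8 + 3 + 16384))/((6440 + 16482) - 22631) = (42082 + 16379)/(22922 - 22631) = 58461/291 = 58461*(1/291) = 19487/97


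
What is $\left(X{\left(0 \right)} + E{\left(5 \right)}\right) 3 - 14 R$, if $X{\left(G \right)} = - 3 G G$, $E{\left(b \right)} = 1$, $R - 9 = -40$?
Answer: $437$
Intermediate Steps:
$R = -31$ ($R = 9 - 40 = -31$)
$X{\left(G \right)} = - 3 G^{2}$
$\left(X{\left(0 \right)} + E{\left(5 \right)}\right) 3 - 14 R = \left(- 3 \cdot 0^{2} + 1\right) 3 - -434 = \left(\left(-3\right) 0 + 1\right) 3 + 434 = \left(0 + 1\right) 3 + 434 = 1 \cdot 3 + 434 = 3 + 434 = 437$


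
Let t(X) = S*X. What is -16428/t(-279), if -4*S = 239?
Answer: -21904/22227 ≈ -0.98547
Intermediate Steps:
S = -239/4 (S = -1/4*239 = -239/4 ≈ -59.750)
t(X) = -239*X/4
-16428/t(-279) = -16428/((-239/4*(-279))) = -16428/66681/4 = -16428*4/66681 = -21904/22227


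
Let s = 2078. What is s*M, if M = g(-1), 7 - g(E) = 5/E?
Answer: 24936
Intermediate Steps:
g(E) = 7 - 5/E
M = 12 (M = 7 - 5/(-1) = 7 - 5*(-1) = 7 + 5 = 12)
s*M = 2078*12 = 24936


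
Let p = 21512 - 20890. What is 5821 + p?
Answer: 6443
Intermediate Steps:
p = 622
5821 + p = 5821 + 622 = 6443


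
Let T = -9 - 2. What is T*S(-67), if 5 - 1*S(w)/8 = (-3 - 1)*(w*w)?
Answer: -1580568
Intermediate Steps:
S(w) = 40 + 32*w**2 (S(w) = 40 - 8*(-3 - 1)*w*w = 40 - (-32)*w**2 = 40 + 32*w**2)
T = -11
T*S(-67) = -11*(40 + 32*(-67)**2) = -11*(40 + 32*4489) = -11*(40 + 143648) = -11*143688 = -1580568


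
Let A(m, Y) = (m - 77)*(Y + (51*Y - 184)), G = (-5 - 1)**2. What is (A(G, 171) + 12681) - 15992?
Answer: -360339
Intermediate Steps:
G = 36 (G = (-6)**2 = 36)
A(m, Y) = (-184 + 52*Y)*(-77 + m) (A(m, Y) = (-77 + m)*(Y + (-184 + 51*Y)) = (-77 + m)*(-184 + 52*Y) = (-184 + 52*Y)*(-77 + m))
(A(G, 171) + 12681) - 15992 = ((14168 - 4004*171 - 184*36 + 52*171*36) + 12681) - 15992 = ((14168 - 684684 - 6624 + 320112) + 12681) - 15992 = (-357028 + 12681) - 15992 = -344347 - 15992 = -360339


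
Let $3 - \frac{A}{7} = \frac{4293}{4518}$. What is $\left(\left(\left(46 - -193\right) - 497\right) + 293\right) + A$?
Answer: $\frac{24773}{502} \approx 49.349$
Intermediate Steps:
$A = \frac{7203}{502}$ ($A = 21 - 7 \cdot \frac{4293}{4518} = 21 - 7 \cdot 4293 \cdot \frac{1}{4518} = 21 - \frac{3339}{502} = \frac{7203}{502} \approx 14.349$)
$\left(\left(\left(46 - -193\right) - 497\right) + 293\right) + A = \left(\left(\left(46 - -193\right) - 497\right) + 293\right) + \frac{7203}{502} = \left(\left(\left(46 + 193\right) - 497\right) + 293\right) + \frac{7203}{502} = \left(\left(239 - 497\right) + 293\right) + \frac{7203}{502} = \left(-258 + 293\right) + \frac{7203}{502} = 35 + \frac{7203}{502} = \frac{24773}{502}$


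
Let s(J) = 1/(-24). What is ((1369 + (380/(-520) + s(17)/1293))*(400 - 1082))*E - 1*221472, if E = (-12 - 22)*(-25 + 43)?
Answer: 3198596931923/5603 ≈ 5.7087e+8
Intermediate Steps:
s(J) = -1/24
E = -612 (E = -34*18 = -612)
((1369 + (380/(-520) + s(17)/1293))*(400 - 1082))*E - 1*221472 = ((1369 + (380/(-520) - 1/24/1293))*(400 - 1082))*(-612) - 1*221472 = ((1369 + (380*(-1/520) - 1/24*1/1293))*(-682))*(-612) - 221472 = ((1369 + (-19/26 - 1/31032))*(-682))*(-612) - 221472 = ((1369 - 294817/403416)*(-682))*(-612) - 221472 = ((551981687/403416)*(-682))*(-612) - 221472 = -188225755267/201708*(-612) - 221472 = 3199837839539/5603 - 221472 = 3198596931923/5603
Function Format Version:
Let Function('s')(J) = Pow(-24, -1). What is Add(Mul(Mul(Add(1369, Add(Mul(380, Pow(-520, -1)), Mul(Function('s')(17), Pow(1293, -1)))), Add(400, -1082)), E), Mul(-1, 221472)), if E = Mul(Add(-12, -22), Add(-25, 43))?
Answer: Rational(3198596931923, 5603) ≈ 5.7087e+8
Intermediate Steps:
Function('s')(J) = Rational(-1, 24)
E = -612 (E = Mul(-34, 18) = -612)
Add(Mul(Mul(Add(1369, Add(Mul(380, Pow(-520, -1)), Mul(Function('s')(17), Pow(1293, -1)))), Add(400, -1082)), E), Mul(-1, 221472)) = Add(Mul(Mul(Add(1369, Add(Mul(380, Pow(-520, -1)), Mul(Rational(-1, 24), Pow(1293, -1)))), Add(400, -1082)), -612), Mul(-1, 221472)) = Add(Mul(Mul(Add(1369, Add(Mul(380, Rational(-1, 520)), Mul(Rational(-1, 24), Rational(1, 1293)))), -682), -612), -221472) = Add(Mul(Mul(Add(1369, Add(Rational(-19, 26), Rational(-1, 31032))), -682), -612), -221472) = Add(Mul(Mul(Add(1369, Rational(-294817, 403416)), -682), -612), -221472) = Add(Mul(Mul(Rational(551981687, 403416), -682), -612), -221472) = Add(Mul(Rational(-188225755267, 201708), -612), -221472) = Add(Rational(3199837839539, 5603), -221472) = Rational(3198596931923, 5603)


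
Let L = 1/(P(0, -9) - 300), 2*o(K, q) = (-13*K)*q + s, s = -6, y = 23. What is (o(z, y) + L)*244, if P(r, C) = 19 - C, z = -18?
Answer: 44599235/68 ≈ 6.5587e+5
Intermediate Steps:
o(K, q) = -3 - 13*K*q/2 (o(K, q) = ((-13*K)*q - 6)/2 = (-13*K*q - 6)/2 = (-6 - 13*K*q)/2 = -3 - 13*K*q/2)
L = -1/272 (L = 1/((19 - 1*(-9)) - 300) = 1/((19 + 9) - 300) = 1/(28 - 300) = 1/(-272) = -1/272 ≈ -0.0036765)
(o(z, y) + L)*244 = ((-3 - 13/2*(-18)*23) - 1/272)*244 = ((-3 + 2691) - 1/272)*244 = (2688 - 1/272)*244 = (731135/272)*244 = 44599235/68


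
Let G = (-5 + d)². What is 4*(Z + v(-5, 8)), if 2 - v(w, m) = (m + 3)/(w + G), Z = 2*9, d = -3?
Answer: 4676/59 ≈ 79.254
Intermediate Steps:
G = 64 (G = (-5 - 3)² = (-8)² = 64)
Z = 18
v(w, m) = 2 - (3 + m)/(64 + w) (v(w, m) = 2 - (m + 3)/(w + 64) = 2 - (3 + m)/(64 + w))
4*(Z + v(-5, 8)) = 4*(18 + (125 - 1*8 + 2*(-5))/(64 - 5)) = 4*(18 + (125 - 8 - 10)/59) = 4*(18 + (1/59)*107) = 4*(18 + 107/59) = 4*(1169/59) = 4676/59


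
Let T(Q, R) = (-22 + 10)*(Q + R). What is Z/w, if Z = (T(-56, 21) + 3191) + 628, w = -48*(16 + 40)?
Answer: -1413/896 ≈ -1.5770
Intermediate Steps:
T(Q, R) = -12*Q - 12*R (T(Q, R) = -12*(Q + R) = -12*Q - 12*R)
w = -2688 (w = -48*56 = -2688)
Z = 4239 (Z = ((-12*(-56) - 12*21) + 3191) + 628 = ((672 - 252) + 3191) + 628 = (420 + 3191) + 628 = 3611 + 628 = 4239)
Z/w = 4239/(-2688) = 4239*(-1/2688) = -1413/896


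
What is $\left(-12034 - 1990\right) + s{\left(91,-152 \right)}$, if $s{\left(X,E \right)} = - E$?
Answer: $-13872$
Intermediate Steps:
$\left(-12034 - 1990\right) + s{\left(91,-152 \right)} = \left(-12034 - 1990\right) - -152 = -14024 + 152 = -13872$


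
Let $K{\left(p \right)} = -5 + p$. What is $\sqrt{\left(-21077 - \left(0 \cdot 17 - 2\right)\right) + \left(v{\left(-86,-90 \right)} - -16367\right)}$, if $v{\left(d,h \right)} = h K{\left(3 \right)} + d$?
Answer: $i \sqrt{4614} \approx 67.926 i$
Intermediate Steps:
$v{\left(d,h \right)} = d - 2 h$ ($v{\left(d,h \right)} = h \left(-5 + 3\right) + d = h \left(-2\right) + d = - 2 h + d = d - 2 h$)
$\sqrt{\left(-21077 - \left(0 \cdot 17 - 2\right)\right) + \left(v{\left(-86,-90 \right)} - -16367\right)} = \sqrt{\left(-21077 - \left(0 \cdot 17 - 2\right)\right) - -16461} = \sqrt{\left(-21077 - \left(0 - 2\right)\right) + \left(\left(-86 + 180\right) + 16367\right)} = \sqrt{\left(-21077 - -2\right) + \left(94 + 16367\right)} = \sqrt{\left(-21077 + 2\right) + 16461} = \sqrt{-21075 + 16461} = \sqrt{-4614} = i \sqrt{4614}$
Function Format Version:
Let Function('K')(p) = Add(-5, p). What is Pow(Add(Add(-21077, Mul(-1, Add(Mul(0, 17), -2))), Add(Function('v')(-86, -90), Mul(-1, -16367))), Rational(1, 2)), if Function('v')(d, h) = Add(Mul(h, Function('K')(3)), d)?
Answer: Mul(I, Pow(4614, Rational(1, 2))) ≈ Mul(67.926, I)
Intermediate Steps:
Function('v')(d, h) = Add(d, Mul(-2, h)) (Function('v')(d, h) = Add(Mul(h, Add(-5, 3)), d) = Add(Mul(h, -2), d) = Add(Mul(-2, h), d) = Add(d, Mul(-2, h)))
Pow(Add(Add(-21077, Mul(-1, Add(Mul(0, 17), -2))), Add(Function('v')(-86, -90), Mul(-1, -16367))), Rational(1, 2)) = Pow(Add(Add(-21077, Mul(-1, Add(Mul(0, 17), -2))), Add(Add(-86, Mul(-2, -90)), Mul(-1, -16367))), Rational(1, 2)) = Pow(Add(Add(-21077, Mul(-1, Add(0, -2))), Add(Add(-86, 180), 16367)), Rational(1, 2)) = Pow(Add(Add(-21077, Mul(-1, -2)), Add(94, 16367)), Rational(1, 2)) = Pow(Add(Add(-21077, 2), 16461), Rational(1, 2)) = Pow(Add(-21075, 16461), Rational(1, 2)) = Pow(-4614, Rational(1, 2)) = Mul(I, Pow(4614, Rational(1, 2)))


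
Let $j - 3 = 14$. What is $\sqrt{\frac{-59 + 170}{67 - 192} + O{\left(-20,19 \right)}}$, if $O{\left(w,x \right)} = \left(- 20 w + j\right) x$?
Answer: $\frac{22 \sqrt{10230}}{25} \approx 89.006$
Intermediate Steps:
$j = 17$ ($j = 3 + 14 = 17$)
$O{\left(w,x \right)} = x \left(17 - 20 w\right)$ ($O{\left(w,x \right)} = \left(- 20 w + 17\right) x = \left(17 - 20 w\right) x = x \left(17 - 20 w\right)$)
$\sqrt{\frac{-59 + 170}{67 - 192} + O{\left(-20,19 \right)}} = \sqrt{\frac{-59 + 170}{67 - 192} + 19 \left(17 - -400\right)} = \sqrt{\frac{111}{-125} + 19 \left(17 + 400\right)} = \sqrt{111 \left(- \frac{1}{125}\right) + 19 \cdot 417} = \sqrt{- \frac{111}{125} + 7923} = \sqrt{\frac{990264}{125}} = \frac{22 \sqrt{10230}}{25}$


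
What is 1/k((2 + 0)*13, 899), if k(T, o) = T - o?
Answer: -1/873 ≈ -0.0011455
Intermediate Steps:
1/k((2 + 0)*13, 899) = 1/((2 + 0)*13 - 1*899) = 1/(2*13 - 899) = 1/(26 - 899) = 1/(-873) = -1/873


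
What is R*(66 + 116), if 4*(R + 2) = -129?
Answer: -12467/2 ≈ -6233.5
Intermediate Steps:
R = -137/4 (R = -2 + (¼)*(-129) = -2 - 129/4 = -137/4 ≈ -34.250)
R*(66 + 116) = -137*(66 + 116)/4 = -137/4*182 = -12467/2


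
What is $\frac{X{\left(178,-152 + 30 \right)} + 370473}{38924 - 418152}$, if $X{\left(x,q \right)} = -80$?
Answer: $- \frac{370393}{379228} \approx -0.9767$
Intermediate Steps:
$\frac{X{\left(178,-152 + 30 \right)} + 370473}{38924 - 418152} = \frac{-80 + 370473}{38924 - 418152} = \frac{370393}{-379228} = 370393 \left(- \frac{1}{379228}\right) = - \frac{370393}{379228}$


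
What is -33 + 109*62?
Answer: 6725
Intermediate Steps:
-33 + 109*62 = -33 + 6758 = 6725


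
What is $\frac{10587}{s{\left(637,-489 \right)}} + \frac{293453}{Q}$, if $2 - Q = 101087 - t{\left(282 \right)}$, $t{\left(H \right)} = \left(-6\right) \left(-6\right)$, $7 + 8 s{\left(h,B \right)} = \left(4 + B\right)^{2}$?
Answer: $- \frac{10077830275}{3961423947} \approx -2.544$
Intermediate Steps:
$s{\left(h,B \right)} = - \frac{7}{8} + \frac{\left(4 + B\right)^{2}}{8}$
$t{\left(H \right)} = 36$
$Q = -101049$ ($Q = 2 - \left(101087 - 36\right) = 2 - 101051 = -101049$)
$\frac{10587}{s{\left(637,-489 \right)}} + \frac{293453}{Q} = \frac{10587}{- \frac{7}{8} + \frac{\left(4 - 489\right)^{2}}{8}} + \frac{293453}{-101049} = \frac{10587}{- \frac{7}{8} + \frac{\left(-485\right)^{2}}{8}} + 293453 \left(- \frac{1}{101049}\right) = \frac{10587}{- \frac{7}{8} + \frac{1}{8} \cdot 235225} - \frac{293453}{101049} = \frac{10587}{- \frac{7}{8} + \frac{235225}{8}} - \frac{293453}{101049} = \frac{10587}{\frac{117609}{4}} - \frac{293453}{101049} = 10587 \cdot \frac{4}{117609} - \frac{293453}{101049} = \frac{14116}{39203} - \frac{293453}{101049} = - \frac{10077830275}{3961423947}$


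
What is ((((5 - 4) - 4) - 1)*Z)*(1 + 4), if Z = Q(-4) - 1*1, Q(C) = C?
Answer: 100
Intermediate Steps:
Z = -5 (Z = -4 - 1*1 = -4 - 1 = -5)
((((5 - 4) - 4) - 1)*Z)*(1 + 4) = ((((5 - 4) - 4) - 1)*(-5))*(1 + 4) = (((1 - 4) - 1)*(-5))*5 = ((-3 - 1)*(-5))*5 = -4*(-5)*5 = 20*5 = 100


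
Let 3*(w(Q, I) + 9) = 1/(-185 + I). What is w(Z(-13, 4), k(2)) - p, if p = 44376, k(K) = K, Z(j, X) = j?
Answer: -24367366/549 ≈ -44385.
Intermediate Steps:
w(Q, I) = -9 + 1/(3*(-185 + I))
w(Z(-13, 4), k(2)) - p = (4996 - 27*2)/(3*(-185 + 2)) - 1*44376 = (⅓)*(4996 - 54)/(-183) - 44376 = (⅓)*(-1/183)*4942 - 44376 = -4942/549 - 44376 = -24367366/549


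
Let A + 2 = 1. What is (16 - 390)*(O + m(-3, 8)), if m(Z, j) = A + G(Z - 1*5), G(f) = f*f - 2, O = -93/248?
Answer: -90695/4 ≈ -22674.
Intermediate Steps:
A = -1 (A = -2 + 1 = -1)
O = -3/8 (O = -93*1/248 = -3/8 ≈ -0.37500)
G(f) = -2 + f² (G(f) = f² - 2 = -2 + f²)
m(Z, j) = -3 + (-5 + Z)² (m(Z, j) = -1 + (-2 + (Z - 1*5)²) = -1 + (-2 + (Z - 5)²) = -1 + (-2 + (-5 + Z)²) = -3 + (-5 + Z)²)
(16 - 390)*(O + m(-3, 8)) = (16 - 390)*(-3/8 + (-3 + (-5 - 3)²)) = -374*(-3/8 + (-3 + (-8)²)) = -374*(-3/8 + (-3 + 64)) = -374*(-3/8 + 61) = -374*485/8 = -90695/4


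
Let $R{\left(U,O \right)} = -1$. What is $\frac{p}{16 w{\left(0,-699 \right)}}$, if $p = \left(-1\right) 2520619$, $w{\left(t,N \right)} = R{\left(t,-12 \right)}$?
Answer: $\frac{2520619}{16} \approx 1.5754 \cdot 10^{5}$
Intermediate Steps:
$w{\left(t,N \right)} = -1$
$p = -2520619$
$\frac{p}{16 w{\left(0,-699 \right)}} = - \frac{2520619}{16 \left(-1\right)} = - \frac{2520619}{-16} = \left(-2520619\right) \left(- \frac{1}{16}\right) = \frac{2520619}{16}$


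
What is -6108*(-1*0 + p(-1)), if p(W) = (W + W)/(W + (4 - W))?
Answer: 3054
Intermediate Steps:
p(W) = W/2 (p(W) = (2*W)/4 = (2*W)*(¼) = W/2)
-6108*(-1*0 + p(-1)) = -6108*(-1*0 + (½)*(-1)) = -6108*(0 - ½) = -6108*(-1)/2 = -1*(-3054) = 3054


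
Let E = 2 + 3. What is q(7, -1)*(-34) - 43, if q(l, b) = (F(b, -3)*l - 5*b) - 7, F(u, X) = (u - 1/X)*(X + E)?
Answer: 1027/3 ≈ 342.33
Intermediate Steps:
E = 5
F(u, X) = (5 + X)*(u - 1/X) (F(u, X) = (u - 1/X)*(X + 5) = (u - 1/X)*(5 + X) = (5 + X)*(u - 1/X))
q(l, b) = -7 - 5*b + l*(⅔ + 2*b) (q(l, b) = ((-1 - 5/(-3) + 5*b - 3*b)*l - 5*b) - 7 = ((-1 - 5*(-⅓) + 5*b - 3*b)*l - 5*b) - 7 = ((-1 + 5/3 + 5*b - 3*b)*l - 5*b) - 7 = ((⅔ + 2*b)*l - 5*b) - 7 = (l*(⅔ + 2*b) - 5*b) - 7 = (-5*b + l*(⅔ + 2*b)) - 7 = -7 - 5*b + l*(⅔ + 2*b))
q(7, -1)*(-34) - 43 = (-7 - 5*(-1) + (⅔)*7*(1 + 3*(-1)))*(-34) - 43 = (-7 + 5 + (⅔)*7*(1 - 3))*(-34) - 43 = (-7 + 5 + (⅔)*7*(-2))*(-34) - 43 = (-7 + 5 - 28/3)*(-34) - 43 = -34/3*(-34) - 43 = 1156/3 - 43 = 1027/3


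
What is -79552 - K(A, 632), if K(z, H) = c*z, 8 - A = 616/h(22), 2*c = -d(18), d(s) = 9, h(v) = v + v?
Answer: -79579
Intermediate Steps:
h(v) = 2*v
c = -9/2 (c = (-1*9)/2 = (½)*(-9) = -9/2 ≈ -4.5000)
A = -6 (A = 8 - 616/(2*22) = 8 - 616/44 = 8 - 1*14 = 8 - 14 = -6)
K(z, H) = -9*z/2
-79552 - K(A, 632) = -79552 - (-9)*(-6)/2 = -79552 - 1*27 = -79552 - 27 = -79579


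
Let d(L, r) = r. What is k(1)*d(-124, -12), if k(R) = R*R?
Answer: -12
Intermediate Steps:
k(R) = R²
k(1)*d(-124, -12) = 1²*(-12) = 1*(-12) = -12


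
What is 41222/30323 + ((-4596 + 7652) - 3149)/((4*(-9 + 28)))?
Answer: 312833/2304548 ≈ 0.13575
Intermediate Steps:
41222/30323 + ((-4596 + 7652) - 3149)/((4*(-9 + 28))) = 41222*(1/30323) + (3056 - 3149)/((4*19)) = 41222/30323 - 93/76 = 312833/2304548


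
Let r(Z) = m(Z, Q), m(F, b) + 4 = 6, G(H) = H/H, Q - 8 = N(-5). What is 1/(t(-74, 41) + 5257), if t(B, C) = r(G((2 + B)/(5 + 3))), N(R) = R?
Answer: 1/5259 ≈ 0.00019015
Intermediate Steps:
Q = 3 (Q = 8 - 5 = 3)
G(H) = 1
m(F, b) = 2 (m(F, b) = -4 + 6 = 2)
r(Z) = 2
t(B, C) = 2
1/(t(-74, 41) + 5257) = 1/(2 + 5257) = 1/5259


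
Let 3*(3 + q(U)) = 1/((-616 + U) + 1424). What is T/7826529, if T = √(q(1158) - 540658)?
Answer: I*√18807651967146/46160868042 ≈ 9.3949e-5*I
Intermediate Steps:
q(U) = -3 + 1/(3*(808 + U)) (q(U) = -3 + 1/(3*((-616 + U) + 1424)) = -3 + 1/(3*(808 + U)))
T = I*√18807651967146/5898 (T = √((-7271 - 9*1158)/(3*(808 + 1158)) - 540658) = √((⅓)*(-7271 - 10422)/1966 - 540658) = √((⅓)*(1/1966)*(-17693) - 540658) = √(-17693/5898 - 540658) = √(-3188818577/5898) = I*√18807651967146/5898 ≈ 735.3*I)
T/7826529 = (I*√18807651967146/5898)/7826529 = (I*√18807651967146/5898)*(1/7826529) = I*√18807651967146/46160868042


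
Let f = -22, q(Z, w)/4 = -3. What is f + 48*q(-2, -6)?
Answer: -598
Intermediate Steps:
q(Z, w) = -12 (q(Z, w) = 4*(-3) = -12)
f + 48*q(-2, -6) = -22 + 48*(-12) = -22 - 576 = -598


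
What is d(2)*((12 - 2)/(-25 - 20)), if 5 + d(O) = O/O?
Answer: 8/9 ≈ 0.88889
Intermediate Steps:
d(O) = -4 (d(O) = -5 + O/O = -5 + 1 = -4)
d(2)*((12 - 2)/(-25 - 20)) = -4*(12 - 2)/(-25 - 20) = -40/(-45) = -40*(-1)/45 = -4*(-2/9) = 8/9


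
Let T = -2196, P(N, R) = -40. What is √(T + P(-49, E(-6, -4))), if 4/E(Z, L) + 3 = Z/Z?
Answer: 2*I*√559 ≈ 47.286*I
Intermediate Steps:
E(Z, L) = -2 (E(Z, L) = 4/(-3 + Z/Z) = 4/(-3 + 1) = 4/(-2) = 4*(-½) = -2)
√(T + P(-49, E(-6, -4))) = √(-2196 - 40) = √(-2236) = 2*I*√559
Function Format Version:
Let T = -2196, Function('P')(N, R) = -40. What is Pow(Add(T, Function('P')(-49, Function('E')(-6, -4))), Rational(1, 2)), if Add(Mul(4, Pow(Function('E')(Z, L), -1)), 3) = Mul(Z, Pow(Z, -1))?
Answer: Mul(2, I, Pow(559, Rational(1, 2))) ≈ Mul(47.286, I)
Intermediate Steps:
Function('E')(Z, L) = -2 (Function('E')(Z, L) = Mul(4, Pow(Add(-3, Mul(Z, Pow(Z, -1))), -1)) = Mul(4, Pow(Add(-3, 1), -1)) = Mul(4, Pow(-2, -1)) = Mul(4, Rational(-1, 2)) = -2)
Pow(Add(T, Function('P')(-49, Function('E')(-6, -4))), Rational(1, 2)) = Pow(Add(-2196, -40), Rational(1, 2)) = Pow(-2236, Rational(1, 2)) = Mul(2, I, Pow(559, Rational(1, 2)))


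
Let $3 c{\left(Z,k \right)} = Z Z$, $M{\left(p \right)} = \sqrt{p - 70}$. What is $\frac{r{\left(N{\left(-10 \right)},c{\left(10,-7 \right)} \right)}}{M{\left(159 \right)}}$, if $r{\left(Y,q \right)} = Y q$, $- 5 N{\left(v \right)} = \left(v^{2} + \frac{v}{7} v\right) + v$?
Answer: $- \frac{14600 \sqrt{89}}{1869} \approx -73.695$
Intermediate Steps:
$M{\left(p \right)} = \sqrt{-70 + p}$
$c{\left(Z,k \right)} = \frac{Z^{2}}{3}$ ($c{\left(Z,k \right)} = \frac{Z Z}{3} = \frac{Z^{2}}{3}$)
$N{\left(v \right)} = - \frac{8 v^{2}}{35} - \frac{v}{5}$ ($N{\left(v \right)} = - \frac{\left(v^{2} + \frac{v}{7} v\right) + v}{5} = - \frac{\left(v^{2} + \frac{v^{2}}{7}\right) + v}{5} = - \frac{\frac{8 v^{2}}{7} + v}{5} = - \frac{v + \frac{8 v^{2}}{7}}{5} = - \frac{8 v^{2}}{35} - \frac{v}{5}$)
$\frac{r{\left(N{\left(-10 \right)},c{\left(10,-7 \right)} \right)}}{M{\left(159 \right)}} = \frac{\left(- \frac{1}{35}\right) \left(-10\right) \left(7 + 8 \left(-10\right)\right) \frac{10^{2}}{3}}{\sqrt{-70 + 159}} = \frac{\left(- \frac{1}{35}\right) \left(-10\right) \left(7 - 80\right) \frac{1}{3} \cdot 100}{\sqrt{89}} = \left(- \frac{1}{35}\right) \left(-10\right) \left(-73\right) \frac{100}{3} \frac{\sqrt{89}}{89} = \left(- \frac{146}{7}\right) \frac{100}{3} \frac{\sqrt{89}}{89} = - \frac{14600 \frac{\sqrt{89}}{89}}{21} = - \frac{14600 \sqrt{89}}{1869}$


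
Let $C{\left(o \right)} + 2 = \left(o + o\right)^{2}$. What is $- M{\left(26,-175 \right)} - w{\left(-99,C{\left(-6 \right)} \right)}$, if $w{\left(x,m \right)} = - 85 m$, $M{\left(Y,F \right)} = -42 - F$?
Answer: $11937$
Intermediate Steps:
$C{\left(o \right)} = -2 + 4 o^{2}$ ($C{\left(o \right)} = -2 + \left(o + o\right)^{2} = -2 + \left(2 o\right)^{2} = -2 + 4 o^{2}$)
$- M{\left(26,-175 \right)} - w{\left(-99,C{\left(-6 \right)} \right)} = - (-42 - -175) - - 85 \left(-2 + 4 \left(-6\right)^{2}\right) = - (-42 + 175) - - 85 \left(-2 + 4 \cdot 36\right) = \left(-1\right) 133 - - 85 \left(-2 + 144\right) = -133 - \left(-85\right) 142 = -133 - -12070 = -133 + 12070 = 11937$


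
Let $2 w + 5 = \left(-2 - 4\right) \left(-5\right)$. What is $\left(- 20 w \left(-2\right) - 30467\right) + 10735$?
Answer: $-19232$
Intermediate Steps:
$w = \frac{25}{2}$ ($w = - \frac{5}{2} + \frac{\left(-2 - 4\right) \left(-5\right)}{2} = - \frac{5}{2} + \frac{\left(-6\right) \left(-5\right)}{2} = - \frac{5}{2} + \frac{1}{2} \cdot 30 = - \frac{5}{2} + 15 = \frac{25}{2} \approx 12.5$)
$\left(- 20 w \left(-2\right) - 30467\right) + 10735 = \left(\left(-20\right) \frac{25}{2} \left(-2\right) - 30467\right) + 10735 = \left(\left(-250\right) \left(-2\right) - 30467\right) + 10735 = \left(500 - 30467\right) + 10735 = -29967 + 10735 = -19232$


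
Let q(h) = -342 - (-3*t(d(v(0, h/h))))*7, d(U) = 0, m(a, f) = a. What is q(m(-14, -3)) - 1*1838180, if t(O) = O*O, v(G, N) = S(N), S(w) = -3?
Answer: -1838522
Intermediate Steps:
v(G, N) = -3
t(O) = O**2
q(h) = -342 (q(h) = -342 - (-3*0**2)*7 = -342 - (-3*0)*7 = -342 - 0*7 = -342 - 1*0 = -342 + 0 = -342)
q(m(-14, -3)) - 1*1838180 = -342 - 1*1838180 = -342 - 1838180 = -1838522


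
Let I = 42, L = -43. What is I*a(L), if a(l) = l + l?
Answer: -3612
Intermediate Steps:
a(l) = 2*l
I*a(L) = 42*(2*(-43)) = 42*(-86) = -3612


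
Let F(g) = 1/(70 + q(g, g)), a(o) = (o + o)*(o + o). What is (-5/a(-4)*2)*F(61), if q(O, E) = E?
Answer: -5/4192 ≈ -0.0011927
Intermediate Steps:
a(o) = 4*o**2 (a(o) = (2*o)*(2*o) = 4*o**2)
F(g) = 1/(70 + g)
(-5/a(-4)*2)*F(61) = (-5/(4*(-4)**2)*2)/(70 + 61) = (-5/(4*16)*2)/131 = (-5/64*2)*(1/131) = (-5*1/64*2)*(1/131) = -5/64*2*(1/131) = -5/32*1/131 = -5/4192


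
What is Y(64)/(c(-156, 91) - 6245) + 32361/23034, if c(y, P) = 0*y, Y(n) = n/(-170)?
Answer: 5726254971/4075674350 ≈ 1.4050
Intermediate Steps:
Y(n) = -n/170 (Y(n) = n*(-1/170) = -n/170)
c(y, P) = 0
Y(64)/(c(-156, 91) - 6245) + 32361/23034 = (-1/170*64)/(0 - 6245) + 32361/23034 = -32/85/(-6245) + 32361*(1/23034) = -32/85*(-1/6245) + 10787/7678 = 32/530825 + 10787/7678 = 5726254971/4075674350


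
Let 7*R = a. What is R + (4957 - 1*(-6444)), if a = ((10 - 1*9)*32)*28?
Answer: 11529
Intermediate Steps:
a = 896 (a = ((10 - 9)*32)*28 = (1*32)*28 = 32*28 = 896)
R = 128 (R = (1/7)*896 = 128)
R + (4957 - 1*(-6444)) = 128 + (4957 - 1*(-6444)) = 128 + (4957 + 6444) = 128 + 11401 = 11529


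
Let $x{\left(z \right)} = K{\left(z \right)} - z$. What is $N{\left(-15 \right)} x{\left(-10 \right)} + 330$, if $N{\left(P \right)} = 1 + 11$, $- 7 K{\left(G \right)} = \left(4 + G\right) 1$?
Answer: $\frac{3222}{7} \approx 460.29$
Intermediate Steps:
$K{\left(G \right)} = - \frac{4}{7} - \frac{G}{7}$ ($K{\left(G \right)} = - \frac{\left(4 + G\right) 1}{7} = - \frac{4 + G}{7} = - \frac{4}{7} - \frac{G}{7}$)
$N{\left(P \right)} = 12$
$x{\left(z \right)} = - \frac{4}{7} - \frac{8 z}{7}$ ($x{\left(z \right)} = \left(- \frac{4}{7} - \frac{z}{7}\right) - z = - \frac{4}{7} - \frac{8 z}{7}$)
$N{\left(-15 \right)} x{\left(-10 \right)} + 330 = 12 \left(- \frac{4}{7} - - \frac{80}{7}\right) + 330 = 12 \left(- \frac{4}{7} + \frac{80}{7}\right) + 330 = 12 \cdot \frac{76}{7} + 330 = \frac{912}{7} + 330 = \frac{3222}{7}$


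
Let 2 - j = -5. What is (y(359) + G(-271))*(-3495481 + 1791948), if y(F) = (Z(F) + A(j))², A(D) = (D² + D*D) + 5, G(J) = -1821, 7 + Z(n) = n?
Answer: -349571785732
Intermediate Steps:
j = 7 (j = 2 - 1*(-5) = 2 + 5 = 7)
Z(n) = -7 + n
A(D) = 5 + 2*D² (A(D) = (D² + D²) + 5 = 2*D² + 5 = 5 + 2*D²)
y(F) = (96 + F)² (y(F) = ((-7 + F) + (5 + 2*7²))² = ((-7 + F) + (5 + 2*49))² = ((-7 + F) + (5 + 98))² = ((-7 + F) + 103)² = (96 + F)²)
(y(359) + G(-271))*(-3495481 + 1791948) = ((96 + 359)² - 1821)*(-3495481 + 1791948) = (455² - 1821)*(-1703533) = (207025 - 1821)*(-1703533) = 205204*(-1703533) = -349571785732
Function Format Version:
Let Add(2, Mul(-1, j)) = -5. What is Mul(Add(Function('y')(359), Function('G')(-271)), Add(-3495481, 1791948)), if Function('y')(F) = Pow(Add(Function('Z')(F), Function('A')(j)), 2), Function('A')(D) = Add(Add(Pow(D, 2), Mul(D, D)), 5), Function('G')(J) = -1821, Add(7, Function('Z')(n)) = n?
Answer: -349571785732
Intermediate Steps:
j = 7 (j = Add(2, Mul(-1, -5)) = Add(2, 5) = 7)
Function('Z')(n) = Add(-7, n)
Function('A')(D) = Add(5, Mul(2, Pow(D, 2))) (Function('A')(D) = Add(Add(Pow(D, 2), Pow(D, 2)), 5) = Add(Mul(2, Pow(D, 2)), 5) = Add(5, Mul(2, Pow(D, 2))))
Function('y')(F) = Pow(Add(96, F), 2) (Function('y')(F) = Pow(Add(Add(-7, F), Add(5, Mul(2, Pow(7, 2)))), 2) = Pow(Add(Add(-7, F), Add(5, Mul(2, 49))), 2) = Pow(Add(Add(-7, F), Add(5, 98)), 2) = Pow(Add(Add(-7, F), 103), 2) = Pow(Add(96, F), 2))
Mul(Add(Function('y')(359), Function('G')(-271)), Add(-3495481, 1791948)) = Mul(Add(Pow(Add(96, 359), 2), -1821), Add(-3495481, 1791948)) = Mul(Add(Pow(455, 2), -1821), -1703533) = Mul(Add(207025, -1821), -1703533) = Mul(205204, -1703533) = -349571785732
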